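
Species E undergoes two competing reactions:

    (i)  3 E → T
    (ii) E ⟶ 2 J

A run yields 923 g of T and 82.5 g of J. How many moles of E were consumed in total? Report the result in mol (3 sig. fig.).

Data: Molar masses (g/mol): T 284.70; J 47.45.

n(T) = 923 / 284.70 = 3.242 mol
n(J) = 82.5 / 47.45 = 1.739 mol
n(E) via (i) = (3/1)×3.242 = 9.726 mol
n(E) via (ii) = (1/2)×1.739 = 0.8695 mol
total n(E) = 9.726 + 0.8695 = 10.60 mol

10.6 mol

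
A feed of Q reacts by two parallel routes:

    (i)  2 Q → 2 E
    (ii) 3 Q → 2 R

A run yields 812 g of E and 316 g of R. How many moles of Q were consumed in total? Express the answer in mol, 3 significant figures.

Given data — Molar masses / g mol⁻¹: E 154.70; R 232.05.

7.29 mol

n(E) = 812 / 154.70 = 5.249 mol
n(R) = 316 / 232.05 = 1.362 mol
n(Q) via (i) = (2/2)×5.249 = 5.249 mol
n(Q) via (ii) = (3/2)×1.362 = 2.043 mol
total n(Q) = 5.249 + 2.043 = 7.292 mol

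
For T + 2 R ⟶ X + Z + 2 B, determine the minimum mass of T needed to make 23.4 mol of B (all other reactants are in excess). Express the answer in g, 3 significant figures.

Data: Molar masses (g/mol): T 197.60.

n(B) = 23.40 mol
n(T) = (1/2) × 23.40 = 11.70 mol
mass = 11.70 × 197.60 = 2312 g

2310 g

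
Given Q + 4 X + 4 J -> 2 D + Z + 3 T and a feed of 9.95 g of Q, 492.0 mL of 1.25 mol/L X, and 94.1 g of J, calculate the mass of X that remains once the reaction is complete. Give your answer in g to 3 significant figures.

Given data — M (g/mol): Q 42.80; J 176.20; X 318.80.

25.8 g

n(Q) = 9.950 / 42.80 = 0.2325 mol
n(X) = 1.25 × 492.0/1000 = 0.6150 mol
n(J) = 94.10 / 176.20 = 0.5341 mol
n/ν for Q = 0.2325/1 = 0.2325
n/ν for X = 0.6150/4 = 0.1538
n/ν for J = 0.5341/4 = 0.1335
Smallest n/ν is J → limiting reagent.
X consumed = (4/4) × 0.5341 = 0.5341 mol
X remaining = 0.6150 − 0.5341 = 0.08090 mol
mass = 0.08090 × 318.80 = 25.79 g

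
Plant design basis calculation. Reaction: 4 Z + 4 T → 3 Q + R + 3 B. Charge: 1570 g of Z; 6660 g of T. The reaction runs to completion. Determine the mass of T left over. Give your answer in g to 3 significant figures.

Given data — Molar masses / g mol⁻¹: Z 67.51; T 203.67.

n(Z) = 1570 / 67.51 = 23.26 mol
n(T) = 6660 / 203.67 = 32.70 mol
n/ν for Z = 23.26/4 = 5.815
n/ν for T = 32.70/4 = 8.175
Smallest n/ν is Z → limiting reagent.
T consumed = (4/4) × 23.26 = 23.26 mol
T remaining = 32.70 − 23.26 = 9.440 mol
mass = 9.440 × 203.67 = 1923 g

1920 g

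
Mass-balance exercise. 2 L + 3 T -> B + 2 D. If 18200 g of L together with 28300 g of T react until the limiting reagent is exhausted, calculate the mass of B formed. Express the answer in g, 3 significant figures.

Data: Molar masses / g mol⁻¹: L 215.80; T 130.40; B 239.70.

10100 g

n(L) = 18200 / 215.80 = 84.34 mol
n(T) = 28300 / 130.40 = 217.0 mol
n/ν for L = 84.34/2 = 42.17
n/ν for T = 217.0/3 = 72.33
Smallest n/ν is L → limiting reagent.
n(B) = (1/2) × 84.34 = 42.17 mol
mass = 42.17 × 239.70 = 10110 g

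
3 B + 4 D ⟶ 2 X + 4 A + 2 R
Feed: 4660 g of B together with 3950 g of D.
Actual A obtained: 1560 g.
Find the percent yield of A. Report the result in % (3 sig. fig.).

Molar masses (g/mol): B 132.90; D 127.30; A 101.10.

n(B) = 4660 / 132.90 = 35.06 mol
n(D) = 3950 / 127.30 = 31.03 mol
n/ν for B = 35.06/3 = 11.69
n/ν for D = 31.03/4 = 7.758
Smallest n/ν is D → limiting reagent.
theoretical n(A) = (4/4) × 31.03 = 31.03 mol → 3137 g
% yield = 1560 / 3137 × 100 = 49.73 %

49.7 %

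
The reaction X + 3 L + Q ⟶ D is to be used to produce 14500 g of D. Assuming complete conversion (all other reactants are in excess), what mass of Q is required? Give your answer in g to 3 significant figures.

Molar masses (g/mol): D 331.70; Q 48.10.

2100 g

n(D) = 14500 / 331.70 = 43.71 mol
n(Q) = (1/1) × 43.71 = 43.71 mol
mass = 43.71 × 48.10 = 2102 g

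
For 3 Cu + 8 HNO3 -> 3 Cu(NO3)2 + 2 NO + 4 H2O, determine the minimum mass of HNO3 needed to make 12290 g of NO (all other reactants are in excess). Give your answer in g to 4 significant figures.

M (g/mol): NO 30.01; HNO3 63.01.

n(NO) = 12290 / 30.01 = 409.5 mol
n(HNO3) = (8/2) × 409.5 = 1638 mol
mass = 1638 × 63.01 = 103200 g

103200 g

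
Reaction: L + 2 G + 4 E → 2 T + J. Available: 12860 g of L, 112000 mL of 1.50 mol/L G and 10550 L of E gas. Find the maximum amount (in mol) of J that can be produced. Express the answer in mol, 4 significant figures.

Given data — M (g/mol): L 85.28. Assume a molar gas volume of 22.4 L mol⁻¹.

84.00 mol

n(L) = 12860 / 85.28 = 150.8 mol
n(G) = 1.50 × 112000/1000 = 168.0 mol
n(E) = 10550 / 22.4 = 471.0 mol
n/ν for L = 150.8/1 = 150.8
n/ν for G = 168.0/2 = 84.00
n/ν for E = 471.0/4 = 117.8
Smallest n/ν is G → limiting reagent.
n(J) = (1/2) × 168.0 = 84.00 mol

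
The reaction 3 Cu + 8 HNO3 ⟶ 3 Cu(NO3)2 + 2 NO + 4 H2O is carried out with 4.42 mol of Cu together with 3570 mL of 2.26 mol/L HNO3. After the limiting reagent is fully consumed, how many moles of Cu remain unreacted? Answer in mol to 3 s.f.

1.39 mol

n(Cu) = 4.420 mol
n(HNO3) = 2.26 × 3570/1000 = 8.068 mol
n/ν for Cu = 4.420/3 = 1.473
n/ν for HNO3 = 8.068/8 = 1.009
Smallest n/ν is HNO3 → limiting reagent.
Cu consumed = (3/8) × 8.068 = 3.026 mol
Cu remaining = 4.420 − 3.026 = 1.394 mol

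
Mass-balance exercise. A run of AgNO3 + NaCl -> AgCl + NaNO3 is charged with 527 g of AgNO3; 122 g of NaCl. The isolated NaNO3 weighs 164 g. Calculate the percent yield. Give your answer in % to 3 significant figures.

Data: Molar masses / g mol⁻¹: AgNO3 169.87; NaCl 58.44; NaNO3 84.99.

n(AgNO3) = 527.0 / 169.87 = 3.102 mol
n(NaCl) = 122.0 / 58.44 = 2.088 mol
n/ν → AgNO3: 3.102, NaCl: 2.088; NaCl is limiting.
theoretical n(NaNO3) = (1/1) × 2.088 = 2.088 mol → 177.5 g
% yield = 164 / 177.5 × 100 = 92.39 %

92.4 %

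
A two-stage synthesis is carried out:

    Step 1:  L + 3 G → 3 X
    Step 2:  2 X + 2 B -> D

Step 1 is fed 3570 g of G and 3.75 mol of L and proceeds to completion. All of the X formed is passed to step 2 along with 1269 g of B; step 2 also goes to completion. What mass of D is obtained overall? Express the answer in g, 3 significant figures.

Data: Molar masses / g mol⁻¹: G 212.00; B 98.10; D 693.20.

3900 g

Step 1:
n(G) = 3570 / 212.00 = 16.84 mol
n(L) = 3.750 mol
n/ν → G: 5.613, L: 3.750; L is limiting.
n(X) produced = (3/1) × 3.750 = 11.25 mol
Step 2:
n(X) available = 11.25 mol
n(B) = 1269 / 98.10 = 12.94 mol
n/ν → X: 5.625, B: 6.470; X is limiting.
n(D) = (1/2) × 11.25 = 5.625 mol
mass = 5.625 × 693.20 = 3899 g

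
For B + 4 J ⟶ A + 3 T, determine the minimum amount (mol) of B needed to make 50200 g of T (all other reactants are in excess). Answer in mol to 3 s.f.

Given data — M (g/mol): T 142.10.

118 mol

n(T) = 50200 / 142.10 = 353.3 mol
n(B) = (1/3) × 353.3 = 117.8 mol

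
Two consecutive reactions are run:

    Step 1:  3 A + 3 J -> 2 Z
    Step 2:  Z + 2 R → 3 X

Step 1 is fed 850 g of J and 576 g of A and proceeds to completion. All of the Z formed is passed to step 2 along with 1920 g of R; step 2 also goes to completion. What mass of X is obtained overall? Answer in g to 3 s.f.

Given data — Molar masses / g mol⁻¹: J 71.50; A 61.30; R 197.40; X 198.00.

Step 1:
n(J) = 850.0 / 71.50 = 11.89 mol
n(A) = 576.0 / 61.30 = 9.396 mol
n/ν → J: 3.963, A: 3.132; A is limiting.
n(Z) produced = (2/3) × 9.396 = 6.264 mol
Step 2:
n(Z) available = 6.264 mol
n(R) = 1920 / 197.40 = 9.726 mol
n/ν → Z: 6.264, R: 4.863; R is limiting.
n(X) = (3/2) × 9.726 = 14.59 mol
mass = 14.59 × 198.00 = 2889 g

2890 g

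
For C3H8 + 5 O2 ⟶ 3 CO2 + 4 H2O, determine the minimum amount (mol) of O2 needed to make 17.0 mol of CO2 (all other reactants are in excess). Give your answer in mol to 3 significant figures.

28.3 mol

n(CO2) = 17.00 mol
n(O2) = (5/3) × 17.00 = 28.33 mol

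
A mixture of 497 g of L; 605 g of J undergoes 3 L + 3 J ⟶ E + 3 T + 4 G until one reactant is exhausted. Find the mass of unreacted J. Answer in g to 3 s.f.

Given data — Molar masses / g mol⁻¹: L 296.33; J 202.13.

266 g

n(L) = 497.0 / 296.33 = 1.677 mol
n(J) = 605.0 / 202.13 = 2.993 mol
n/ν for L = 1.677/3 = 0.5590
n/ν for J = 2.993/3 = 0.9977
Smallest n/ν is L → limiting reagent.
J consumed = (3/3) × 1.677 = 1.677 mol
J remaining = 2.993 − 1.677 = 1.316 mol
mass = 1.316 × 202.13 = 266.0 g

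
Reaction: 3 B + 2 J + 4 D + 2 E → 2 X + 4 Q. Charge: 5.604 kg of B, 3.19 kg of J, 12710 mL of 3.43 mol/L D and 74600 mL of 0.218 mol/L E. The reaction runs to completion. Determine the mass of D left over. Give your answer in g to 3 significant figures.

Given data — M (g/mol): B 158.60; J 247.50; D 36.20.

n(B) = 5.604×1000 / 158.60 = 35.33 mol
n(J) = 3.190×1000 / 247.50 = 12.89 mol
n(D) = 3.43 × 12710/1000 = 43.60 mol
n(E) = 0.218 × 74600/1000 = 16.26 mol
n/ν for B = 35.33/3 = 11.78
n/ν for J = 12.89/2 = 6.445
n/ν for D = 43.60/4 = 10.90
n/ν for E = 16.26/2 = 8.130
Smallest n/ν is J → limiting reagent.
D consumed = (4/2) × 12.89 = 25.78 mol
D remaining = 43.60 − 25.78 = 17.82 mol
mass = 17.82 × 36.20 = 645.1 g

645 g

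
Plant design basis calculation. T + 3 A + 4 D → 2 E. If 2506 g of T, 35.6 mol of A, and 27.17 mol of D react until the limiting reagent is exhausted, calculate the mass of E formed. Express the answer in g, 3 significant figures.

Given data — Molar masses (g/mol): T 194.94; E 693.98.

9430 g

n(T) = 2506 / 194.94 = 12.86 mol
n(A) = 35.60 mol
n(D) = 27.17 mol
n/ν → T: 12.86, A: 11.87, D: 6.793; D is limiting.
n(E) = (2/4) × 27.17 = 13.59 mol
mass = 13.59 × 693.98 = 9431 g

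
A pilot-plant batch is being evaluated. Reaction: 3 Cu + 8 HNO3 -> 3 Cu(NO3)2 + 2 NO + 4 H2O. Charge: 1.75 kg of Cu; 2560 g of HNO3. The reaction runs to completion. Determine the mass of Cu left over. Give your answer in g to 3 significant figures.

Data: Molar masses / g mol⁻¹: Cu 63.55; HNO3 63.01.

782 g

n(Cu) = 1.750×1000 / 63.55 = 27.54 mol
n(HNO3) = 2560 / 63.01 = 40.63 mol
n/ν for Cu = 27.54/3 = 9.180
n/ν for HNO3 = 40.63/8 = 5.079
Smallest n/ν is HNO3 → limiting reagent.
Cu consumed = (3/8) × 40.63 = 15.24 mol
Cu remaining = 27.54 − 15.24 = 12.30 mol
mass = 12.30 × 63.55 = 781.7 g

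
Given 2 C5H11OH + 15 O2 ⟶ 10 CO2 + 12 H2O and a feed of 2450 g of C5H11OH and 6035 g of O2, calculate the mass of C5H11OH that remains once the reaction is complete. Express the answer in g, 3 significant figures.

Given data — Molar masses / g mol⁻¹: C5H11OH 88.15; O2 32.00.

233 g

n(C5H11OH) = 2450 / 88.15 = 27.79 mol
n(O2) = 6035 / 32.00 = 188.6 mol
n/ν → C5H11OH: 13.90, O2: 12.57; O2 is limiting.
C5H11OH consumed = (2/15) × 188.6 = 25.15 mol
C5H11OH remaining = 27.79 − 25.15 = 2.640 mol
mass = 2.640 × 88.15 = 232.7 g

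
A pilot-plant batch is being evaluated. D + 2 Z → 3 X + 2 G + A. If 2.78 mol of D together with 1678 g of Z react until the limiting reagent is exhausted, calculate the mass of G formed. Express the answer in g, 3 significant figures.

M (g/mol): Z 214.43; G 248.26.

n(D) = 2.780 mol
n(Z) = 1678 / 214.43 = 7.825 mol
n/ν for D = 2.780/1 = 2.780
n/ν for Z = 7.825/2 = 3.913
Smallest n/ν is D → limiting reagent.
n(G) = (2/1) × 2.780 = 5.560 mol
mass = 5.560 × 248.26 = 1380 g

1380 g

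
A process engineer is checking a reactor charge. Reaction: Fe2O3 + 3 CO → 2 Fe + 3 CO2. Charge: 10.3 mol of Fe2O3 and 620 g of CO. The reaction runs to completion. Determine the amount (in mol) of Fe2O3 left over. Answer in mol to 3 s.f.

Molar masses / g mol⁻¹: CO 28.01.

2.92 mol

n(Fe2O3) = 10.30 mol
n(CO) = 620.0 / 28.01 = 22.13 mol
n/ν for Fe2O3 = 10.30/1 = 10.30
n/ν for CO = 22.13/3 = 7.377
Smallest n/ν is CO → limiting reagent.
Fe2O3 consumed = (1/3) × 22.13 = 7.377 mol
Fe2O3 remaining = 10.30 − 7.377 = 2.923 mol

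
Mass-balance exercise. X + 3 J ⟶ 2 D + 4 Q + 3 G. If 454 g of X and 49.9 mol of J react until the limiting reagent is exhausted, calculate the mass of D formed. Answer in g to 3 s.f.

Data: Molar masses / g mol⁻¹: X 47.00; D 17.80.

n(X) = 454.0 / 47.00 = 9.660 mol
n(J) = 49.90 mol
n/ν → X: 9.660, J: 16.63; X is limiting.
n(D) = (2/1) × 9.660 = 19.32 mol
mass = 19.32 × 17.80 = 343.9 g

344 g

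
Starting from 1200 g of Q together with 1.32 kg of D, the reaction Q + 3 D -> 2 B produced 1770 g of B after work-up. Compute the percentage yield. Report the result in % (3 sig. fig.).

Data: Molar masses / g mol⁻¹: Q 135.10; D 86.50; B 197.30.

88.2 %

n(Q) = 1200 / 135.10 = 8.882 mol
n(D) = 1.320×1000 / 86.50 = 15.26 mol
n/ν → Q: 8.882, D: 5.087; D is limiting.
theoretical n(B) = (2/3) × 15.26 = 10.17 mol → 2007 g
% yield = 1770 / 2007 × 100 = 88.19 %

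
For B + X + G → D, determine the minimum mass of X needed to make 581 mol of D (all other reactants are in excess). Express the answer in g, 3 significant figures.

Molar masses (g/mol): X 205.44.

n(D) = 581.0 mol
n(X) = (1/1) × 581.0 = 581.0 mol
mass = 581.0 × 205.44 = 119400 g

119000 g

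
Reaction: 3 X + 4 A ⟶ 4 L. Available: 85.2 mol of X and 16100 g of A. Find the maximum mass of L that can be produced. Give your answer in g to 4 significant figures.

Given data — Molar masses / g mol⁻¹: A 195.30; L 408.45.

n(X) = 85.20 mol
n(A) = 16100 / 195.30 = 82.44 mol
n/ν → X: 28.40, A: 20.61; A is limiting.
n(L) = (4/4) × 82.44 = 82.44 mol
mass = 82.44 × 408.45 = 33670 g

33670 g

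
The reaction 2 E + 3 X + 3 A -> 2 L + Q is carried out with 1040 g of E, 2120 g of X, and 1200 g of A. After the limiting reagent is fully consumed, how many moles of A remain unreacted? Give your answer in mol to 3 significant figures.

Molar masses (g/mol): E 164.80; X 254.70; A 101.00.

n(E) = 1040 / 164.80 = 6.311 mol
n(X) = 2120 / 254.70 = 8.324 mol
n(A) = 1200 / 101.00 = 11.88 mol
n/ν for E = 6.311/2 = 3.156
n/ν for X = 8.324/3 = 2.775
n/ν for A = 11.88/3 = 3.960
Smallest n/ν is X → limiting reagent.
A consumed = (3/3) × 8.324 = 8.324 mol
A remaining = 11.88 − 8.324 = 3.556 mol

3.56 mol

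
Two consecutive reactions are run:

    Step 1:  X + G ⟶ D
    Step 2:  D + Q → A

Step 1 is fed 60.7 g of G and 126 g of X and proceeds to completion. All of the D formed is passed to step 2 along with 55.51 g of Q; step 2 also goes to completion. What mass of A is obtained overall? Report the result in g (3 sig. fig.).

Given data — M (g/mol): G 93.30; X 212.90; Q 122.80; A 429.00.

Step 1:
n(G) = 60.70 / 93.30 = 0.6506 mol
n(X) = 126.0 / 212.90 = 0.5918 mol
n/ν for G = 0.6506/1 = 0.6506
n/ν for X = 0.5918/1 = 0.5918
Smallest n/ν is X → limiting reagent.
n(D) produced = (1/1) × 0.5918 = 0.5918 mol
Step 2:
n(D) available = 0.5918 mol
n(Q) = 55.51 / 122.80 = 0.4520 mol
n/ν for D = 0.5918/1 = 0.5918
n/ν for Q = 0.4520/1 = 0.4520
Smallest n/ν is Q → limiting reagent.
n(A) = (1/1) × 0.4520 = 0.4520 mol
mass = 0.4520 × 429.00 = 193.9 g

194 g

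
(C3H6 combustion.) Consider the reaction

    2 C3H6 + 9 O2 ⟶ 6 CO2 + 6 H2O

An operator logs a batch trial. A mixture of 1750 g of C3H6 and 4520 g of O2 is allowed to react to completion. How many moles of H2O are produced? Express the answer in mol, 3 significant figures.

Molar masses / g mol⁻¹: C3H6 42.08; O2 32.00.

n(C3H6) = 1750 / 42.08 = 41.59 mol
n(O2) = 4520 / 32.00 = 141.3 mol
n/ν for C3H6 = 41.59/2 = 20.80
n/ν for O2 = 141.3/9 = 15.70
Smallest n/ν is O2 → limiting reagent.
n(H2O) = (6/9) × 141.3 = 94.20 mol

94.2 mol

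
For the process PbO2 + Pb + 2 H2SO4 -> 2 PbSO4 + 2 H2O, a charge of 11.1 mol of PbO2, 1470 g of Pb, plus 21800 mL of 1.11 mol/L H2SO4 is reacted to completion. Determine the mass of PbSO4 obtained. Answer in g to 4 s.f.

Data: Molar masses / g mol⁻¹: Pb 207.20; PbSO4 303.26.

n(PbO2) = 11.10 mol
n(Pb) = 1470 / 207.20 = 7.095 mol
n(H2SO4) = 1.11 × 21800/1000 = 24.20 mol
n/ν for PbO2 = 11.10/1 = 11.10
n/ν for Pb = 7.095/1 = 7.095
n/ν for H2SO4 = 24.20/2 = 12.10
Smallest n/ν is Pb → limiting reagent.
n(PbSO4) = (2/1) × 7.095 = 14.19 mol
mass = 14.19 × 303.26 = 4303 g

4303 g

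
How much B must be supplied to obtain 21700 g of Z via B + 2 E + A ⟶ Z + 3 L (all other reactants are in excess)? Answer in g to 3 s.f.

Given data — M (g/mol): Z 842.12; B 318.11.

n(Z) = 21700 / 842.12 = 25.77 mol
n(B) = (1/1) × 25.77 = 25.77 mol
mass = 25.77 × 318.11 = 8198 g

8200 g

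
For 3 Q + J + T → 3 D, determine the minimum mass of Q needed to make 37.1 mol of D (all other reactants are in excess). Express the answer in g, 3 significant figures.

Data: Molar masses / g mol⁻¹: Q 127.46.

n(D) = 37.10 mol
n(Q) = (3/3) × 37.10 = 37.10 mol
mass = 37.10 × 127.46 = 4729 g

4730 g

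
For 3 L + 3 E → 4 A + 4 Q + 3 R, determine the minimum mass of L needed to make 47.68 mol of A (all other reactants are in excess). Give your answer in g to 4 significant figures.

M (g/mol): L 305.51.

10930 g

n(A) = 47.68 mol
n(L) = (3/4) × 47.68 = 35.76 mol
mass = 35.76 × 305.51 = 10930 g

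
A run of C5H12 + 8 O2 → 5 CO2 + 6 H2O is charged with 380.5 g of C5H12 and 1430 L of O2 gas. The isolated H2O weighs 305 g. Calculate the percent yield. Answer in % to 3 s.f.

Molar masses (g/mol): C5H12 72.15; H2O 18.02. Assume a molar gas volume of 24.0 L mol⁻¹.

53.5 %

n(C5H12) = 380.5 / 72.15 = 5.274 mol
n(O2) = 1430 / 24.0 = 59.58 mol
n/ν for C5H12 = 5.274/1 = 5.274
n/ν for O2 = 59.58/8 = 7.448
Smallest n/ν is C5H12 → limiting reagent.
theoretical n(H2O) = (6/1) × 5.274 = 31.64 mol → 570.2 g
% yield = 305 / 570.2 × 100 = 53.49 %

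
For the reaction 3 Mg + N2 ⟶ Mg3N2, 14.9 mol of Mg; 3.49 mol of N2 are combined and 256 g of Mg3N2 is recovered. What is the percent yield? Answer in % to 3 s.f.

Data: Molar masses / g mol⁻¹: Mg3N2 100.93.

72.7 %

n(Mg) = 14.90 mol
n(N2) = 3.490 mol
n/ν for Mg = 14.90/3 = 4.967
n/ν for N2 = 3.490/1 = 3.490
Smallest n/ν is N2 → limiting reagent.
theoretical n(Mg3N2) = (1/1) × 3.490 = 3.490 mol → 352.2 g
% yield = 256 / 352.2 × 100 = 72.69 %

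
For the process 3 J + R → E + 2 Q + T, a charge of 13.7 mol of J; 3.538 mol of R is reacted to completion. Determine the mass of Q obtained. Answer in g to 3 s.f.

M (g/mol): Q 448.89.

n(J) = 13.70 mol
n(R) = 3.538 mol
n/ν for J = 13.70/3 = 4.567
n/ν for R = 3.538/1 = 3.538
Smallest n/ν is R → limiting reagent.
n(Q) = (2/1) × 3.538 = 7.076 mol
mass = 7.076 × 448.89 = 3176 g

3180 g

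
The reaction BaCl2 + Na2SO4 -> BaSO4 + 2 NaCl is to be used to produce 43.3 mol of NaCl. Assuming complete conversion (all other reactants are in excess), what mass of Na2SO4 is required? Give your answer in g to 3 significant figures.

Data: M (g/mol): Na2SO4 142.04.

3080 g

n(NaCl) = 43.30 mol
n(Na2SO4) = (1/2) × 43.30 = 21.65 mol
mass = 21.65 × 142.04 = 3075 g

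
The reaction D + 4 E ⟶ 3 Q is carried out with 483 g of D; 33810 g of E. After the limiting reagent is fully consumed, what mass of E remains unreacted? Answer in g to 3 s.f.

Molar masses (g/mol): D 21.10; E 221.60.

13500 g

n(D) = 483.0 / 21.10 = 22.89 mol
n(E) = 33810 / 221.60 = 152.6 mol
n/ν for D = 22.89/1 = 22.89
n/ν for E = 152.6/4 = 38.15
Smallest n/ν is D → limiting reagent.
E consumed = (4/1) × 22.89 = 91.56 mol
E remaining = 152.6 − 91.56 = 61.04 mol
mass = 61.04 × 221.60 = 13530 g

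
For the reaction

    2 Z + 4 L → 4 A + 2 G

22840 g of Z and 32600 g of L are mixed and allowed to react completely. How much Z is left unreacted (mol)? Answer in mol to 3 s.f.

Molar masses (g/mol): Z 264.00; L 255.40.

22.7 mol

n(Z) = 22840 / 264.00 = 86.52 mol
n(L) = 32600 / 255.40 = 127.6 mol
n/ν → Z: 43.26, L: 31.90; L is limiting.
Z consumed = (2/4) × 127.6 = 63.80 mol
Z remaining = 86.52 − 63.80 = 22.72 mol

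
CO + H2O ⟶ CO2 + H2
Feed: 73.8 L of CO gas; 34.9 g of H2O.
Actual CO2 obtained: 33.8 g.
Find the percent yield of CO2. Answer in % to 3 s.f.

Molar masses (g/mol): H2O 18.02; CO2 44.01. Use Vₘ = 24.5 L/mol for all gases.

n(CO) = 73.80 / 24.5 = 3.012 mol
n(H2O) = 34.90 / 18.02 = 1.937 mol
n/ν for CO = 3.012/1 = 3.012
n/ν for H2O = 1.937/1 = 1.937
Smallest n/ν is H2O → limiting reagent.
theoretical n(CO2) = (1/1) × 1.937 = 1.937 mol → 85.25 g
% yield = 33.8 / 85.25 × 100 = 39.65 %

39.7 %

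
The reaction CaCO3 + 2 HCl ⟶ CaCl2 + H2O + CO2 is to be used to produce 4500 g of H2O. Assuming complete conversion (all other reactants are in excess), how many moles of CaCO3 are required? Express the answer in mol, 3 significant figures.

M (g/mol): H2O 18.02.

n(H2O) = 4500 / 18.02 = 249.7 mol
n(CaCO3) = (1/1) × 249.7 = 249.7 mol

250 mol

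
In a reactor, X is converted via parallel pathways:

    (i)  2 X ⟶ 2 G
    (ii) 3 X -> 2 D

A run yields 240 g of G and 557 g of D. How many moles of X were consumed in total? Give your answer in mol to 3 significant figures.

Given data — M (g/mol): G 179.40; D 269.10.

4.44 mol

n(G) = 240 / 179.40 = 1.338 mol
n(D) = 557 / 269.10 = 2.070 mol
n(X) via (i) = (2/2)×1.338 = 1.338 mol
n(X) via (ii) = (3/2)×2.070 = 3.105 mol
total n(X) = 1.338 + 3.105 = 4.443 mol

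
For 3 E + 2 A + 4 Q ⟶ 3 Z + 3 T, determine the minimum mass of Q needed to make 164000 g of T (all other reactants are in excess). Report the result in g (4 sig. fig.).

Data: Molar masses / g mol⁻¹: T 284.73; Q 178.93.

137400 g

n(T) = 164000 / 284.73 = 576.0 mol
n(Q) = (4/3) × 576.0 = 768.0 mol
mass = 768.0 × 178.93 = 137400 g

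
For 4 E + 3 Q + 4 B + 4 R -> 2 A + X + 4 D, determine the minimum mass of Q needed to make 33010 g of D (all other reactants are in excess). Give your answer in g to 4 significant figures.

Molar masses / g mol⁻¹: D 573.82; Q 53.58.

2312 g

n(D) = 33010 / 573.82 = 57.53 mol
n(Q) = (3/4) × 57.53 = 43.15 mol
mass = 43.15 × 53.58 = 2312 g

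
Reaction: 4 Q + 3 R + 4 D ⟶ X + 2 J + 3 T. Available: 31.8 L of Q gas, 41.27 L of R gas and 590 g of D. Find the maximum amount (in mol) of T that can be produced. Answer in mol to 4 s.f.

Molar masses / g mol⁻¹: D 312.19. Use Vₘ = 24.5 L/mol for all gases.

0.9735 mol

n(Q) = 31.80 / 24.5 = 1.298 mol
n(R) = 41.27 / 24.5 = 1.684 mol
n(D) = 590.0 / 312.19 = 1.890 mol
n/ν → Q: 0.3245, R: 0.5613, D: 0.4725; Q is limiting.
n(T) = (3/4) × 1.298 = 0.9735 mol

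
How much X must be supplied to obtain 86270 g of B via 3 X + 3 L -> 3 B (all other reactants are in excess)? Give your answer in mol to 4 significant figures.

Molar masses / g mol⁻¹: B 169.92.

n(B) = 86270 / 169.92 = 507.7 mol
n(X) = (3/3) × 507.7 = 507.7 mol

507.7 mol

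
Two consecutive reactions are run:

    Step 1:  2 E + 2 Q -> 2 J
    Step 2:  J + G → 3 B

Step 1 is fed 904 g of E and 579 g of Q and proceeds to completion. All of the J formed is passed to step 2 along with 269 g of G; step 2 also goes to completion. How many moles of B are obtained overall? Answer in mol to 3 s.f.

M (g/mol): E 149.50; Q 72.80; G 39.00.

Step 1:
n(E) = 904.0 / 149.50 = 6.047 mol
n(Q) = 579.0 / 72.80 = 7.953 mol
n/ν for E = 6.047/2 = 3.024
n/ν for Q = 7.953/2 = 3.977
Smallest n/ν is E → limiting reagent.
n(J) produced = (2/2) × 6.047 = 6.047 mol
Step 2:
n(J) available = 6.047 mol
n(G) = 269.0 / 39.00 = 6.897 mol
n/ν for J = 6.047/1 = 6.047
n/ν for G = 6.897/1 = 6.897
Smallest n/ν is J → limiting reagent.
n(B) = (3/1) × 6.047 = 18.14 mol

18.1 mol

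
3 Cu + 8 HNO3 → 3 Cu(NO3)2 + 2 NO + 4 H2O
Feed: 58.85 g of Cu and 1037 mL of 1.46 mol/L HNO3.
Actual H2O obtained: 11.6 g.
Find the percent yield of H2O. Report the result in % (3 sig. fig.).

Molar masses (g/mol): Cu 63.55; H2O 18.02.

85.0 %

n(Cu) = 58.85 / 63.55 = 0.9260 mol
n(HNO3) = 1.46 × 1037/1000 = 1.514 mol
n/ν for Cu = 0.9260/3 = 0.3087
n/ν for HNO3 = 1.514/8 = 0.1893
Smallest n/ν is HNO3 → limiting reagent.
theoretical n(H2O) = (4/8) × 1.514 = 0.7570 mol → 13.64 g
% yield = 11.6 / 13.64 × 100 = 85.04 %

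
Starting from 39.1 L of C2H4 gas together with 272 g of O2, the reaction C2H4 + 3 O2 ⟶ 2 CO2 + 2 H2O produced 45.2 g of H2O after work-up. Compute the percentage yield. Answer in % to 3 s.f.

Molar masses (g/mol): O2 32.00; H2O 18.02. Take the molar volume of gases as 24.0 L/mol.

n(C2H4) = 39.10 / 24.0 = 1.629 mol
n(O2) = 272.0 / 32.00 = 8.500 mol
n/ν → C2H4: 1.629, O2: 2.833; C2H4 is limiting.
theoretical n(H2O) = (2/1) × 1.629 = 3.258 mol → 58.71 g
% yield = 45.2 / 58.71 × 100 = 76.99 %

77.0 %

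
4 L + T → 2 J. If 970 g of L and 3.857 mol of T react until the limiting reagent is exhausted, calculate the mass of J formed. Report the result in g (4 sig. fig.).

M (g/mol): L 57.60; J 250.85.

1935 g

n(L) = 970.0 / 57.60 = 16.84 mol
n(T) = 3.857 mol
n/ν for L = 16.84/4 = 4.210
n/ν for T = 3.857/1 = 3.857
Smallest n/ν is T → limiting reagent.
n(J) = (2/1) × 3.857 = 7.714 mol
mass = 7.714 × 250.85 = 1935 g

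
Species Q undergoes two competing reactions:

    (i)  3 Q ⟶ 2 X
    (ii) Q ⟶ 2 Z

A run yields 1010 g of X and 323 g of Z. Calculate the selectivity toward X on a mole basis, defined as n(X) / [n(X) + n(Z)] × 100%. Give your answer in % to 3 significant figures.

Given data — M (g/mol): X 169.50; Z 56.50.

n(X) = 1010 / 169.50 = 5.959 mol
n(Z) = 323 / 56.50 = 5.717 mol
selectivity = 5.959/(5.959+5.717) × 100 = 51.04 %

51.0 %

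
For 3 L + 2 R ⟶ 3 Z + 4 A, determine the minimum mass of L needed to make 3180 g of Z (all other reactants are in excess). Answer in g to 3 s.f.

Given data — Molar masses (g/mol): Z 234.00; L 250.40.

3400 g

n(Z) = 3180 / 234.00 = 13.59 mol
n(L) = (3/3) × 13.59 = 13.59 mol
mass = 13.59 × 250.40 = 3403 g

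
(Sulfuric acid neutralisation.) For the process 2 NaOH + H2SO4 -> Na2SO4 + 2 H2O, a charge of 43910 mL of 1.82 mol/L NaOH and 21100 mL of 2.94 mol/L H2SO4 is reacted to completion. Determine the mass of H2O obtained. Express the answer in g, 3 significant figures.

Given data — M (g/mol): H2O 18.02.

n(NaOH) = 1.82 × 43910/1000 = 79.92 mol
n(H2SO4) = 2.94 × 21100/1000 = 62.03 mol
n/ν → NaOH: 39.96, H2SO4: 62.03; NaOH is limiting.
n(H2O) = (2/2) × 79.92 = 79.92 mol
mass = 79.92 × 18.02 = 1440 g

1440 g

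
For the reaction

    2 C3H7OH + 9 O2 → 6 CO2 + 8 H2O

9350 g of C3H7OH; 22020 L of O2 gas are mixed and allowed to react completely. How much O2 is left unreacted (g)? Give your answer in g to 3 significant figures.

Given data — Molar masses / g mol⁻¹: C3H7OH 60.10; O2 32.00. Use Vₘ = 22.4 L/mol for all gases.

n(C3H7OH) = 9350 / 60.10 = 155.6 mol
n(O2) = 22020 / 22.4 = 983.0 mol
n/ν for C3H7OH = 155.6/2 = 77.80
n/ν for O2 = 983.0/9 = 109.2
Smallest n/ν is C3H7OH → limiting reagent.
O2 consumed = (9/2) × 155.6 = 700.2 mol
O2 remaining = 983.0 − 700.2 = 282.8 mol
mass = 282.8 × 32.00 = 9050 g

9050 g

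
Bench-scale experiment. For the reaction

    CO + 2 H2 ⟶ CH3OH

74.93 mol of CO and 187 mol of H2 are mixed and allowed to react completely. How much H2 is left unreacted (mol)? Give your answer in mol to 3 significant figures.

37.1 mol

n(CO) = 74.93 mol
n(H2) = 187.0 mol
n/ν for CO = 74.93/1 = 74.93
n/ν for H2 = 187.0/2 = 93.50
Smallest n/ν is CO → limiting reagent.
H2 consumed = (2/1) × 74.93 = 149.9 mol
H2 remaining = 187.0 − 149.9 = 37.10 mol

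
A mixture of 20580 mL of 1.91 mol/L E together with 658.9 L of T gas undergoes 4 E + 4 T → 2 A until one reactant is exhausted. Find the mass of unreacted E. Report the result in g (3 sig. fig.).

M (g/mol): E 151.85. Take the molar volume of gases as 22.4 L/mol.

n(E) = 1.91 × 20580/1000 = 39.31 mol
n(T) = 658.9 / 22.4 = 29.42 mol
n/ν → E: 9.828, T: 7.355; T is limiting.
E consumed = (4/4) × 29.42 = 29.42 mol
E remaining = 39.31 − 29.42 = 9.890 mol
mass = 9.890 × 151.85 = 1502 g

1500 g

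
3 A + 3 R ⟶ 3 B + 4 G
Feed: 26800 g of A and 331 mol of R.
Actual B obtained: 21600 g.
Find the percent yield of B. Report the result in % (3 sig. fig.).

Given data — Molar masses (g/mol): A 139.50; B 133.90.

84.0 %

n(A) = 26800 / 139.50 = 192.1 mol
n(R) = 331.0 mol
n/ν → A: 64.03, R: 110.3; A is limiting.
theoretical n(B) = (3/3) × 192.1 = 192.1 mol → 25720 g
% yield = 21600 / 25720 × 100 = 83.98 %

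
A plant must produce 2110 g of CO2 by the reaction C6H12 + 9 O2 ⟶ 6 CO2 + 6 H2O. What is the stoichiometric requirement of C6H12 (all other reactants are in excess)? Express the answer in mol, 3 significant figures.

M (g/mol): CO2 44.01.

n(CO2) = 2110 / 44.01 = 47.94 mol
n(C6H12) = (1/6) × 47.94 = 7.990 mol

7.99 mol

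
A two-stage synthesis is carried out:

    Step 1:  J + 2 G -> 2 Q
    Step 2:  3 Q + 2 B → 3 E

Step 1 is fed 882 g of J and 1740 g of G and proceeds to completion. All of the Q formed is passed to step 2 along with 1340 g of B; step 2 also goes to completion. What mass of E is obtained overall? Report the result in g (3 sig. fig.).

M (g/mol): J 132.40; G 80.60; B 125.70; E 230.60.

3070 g

Step 1:
n(J) = 882.0 / 132.40 = 6.662 mol
n(G) = 1740 / 80.60 = 21.59 mol
n/ν → J: 6.662, G: 10.80; J is limiting.
n(Q) produced = (2/1) × 6.662 = 13.32 mol
Step 2:
n(Q) available = 13.32 mol
n(B) = 1340 / 125.70 = 10.66 mol
n/ν → Q: 4.440, B: 5.330; Q is limiting.
n(E) = (3/3) × 13.32 = 13.32 mol
mass = 13.32 × 230.60 = 3072 g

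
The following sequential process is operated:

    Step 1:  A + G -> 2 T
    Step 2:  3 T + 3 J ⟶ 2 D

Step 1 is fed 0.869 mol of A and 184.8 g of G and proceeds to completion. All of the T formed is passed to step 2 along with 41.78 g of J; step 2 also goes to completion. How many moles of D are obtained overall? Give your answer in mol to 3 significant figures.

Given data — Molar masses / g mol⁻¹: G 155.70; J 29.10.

0.957 mol

Step 1:
n(A) = 0.8690 mol
n(G) = 184.8 / 155.70 = 1.187 mol
n/ν for A = 0.8690/1 = 0.8690
n/ν for G = 1.187/1 = 1.187
Smallest n/ν is A → limiting reagent.
n(T) produced = (2/1) × 0.8690 = 1.738 mol
Step 2:
n(T) available = 1.738 mol
n(J) = 41.78 / 29.10 = 1.436 mol
n/ν for T = 1.738/3 = 0.5793
n/ν for J = 1.436/3 = 0.4787
Smallest n/ν is J → limiting reagent.
n(D) = (2/3) × 1.436 = 0.9573 mol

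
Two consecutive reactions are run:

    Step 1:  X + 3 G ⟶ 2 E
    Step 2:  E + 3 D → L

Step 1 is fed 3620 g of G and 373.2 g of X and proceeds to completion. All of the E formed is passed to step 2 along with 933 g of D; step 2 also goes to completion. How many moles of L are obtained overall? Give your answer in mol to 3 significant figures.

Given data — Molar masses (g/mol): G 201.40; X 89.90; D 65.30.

4.76 mol

Step 1:
n(G) = 3620 / 201.40 = 17.97 mol
n(X) = 373.2 / 89.90 = 4.151 mol
n/ν for G = 17.97/3 = 5.990
n/ν for X = 4.151/1 = 4.151
Smallest n/ν is X → limiting reagent.
n(E) produced = (2/1) × 4.151 = 8.302 mol
Step 2:
n(E) available = 8.302 mol
n(D) = 933.0 / 65.30 = 14.29 mol
n/ν for E = 8.302/1 = 8.302
n/ν for D = 14.29/3 = 4.763
Smallest n/ν is D → limiting reagent.
n(L) = (1/3) × 14.29 = 4.763 mol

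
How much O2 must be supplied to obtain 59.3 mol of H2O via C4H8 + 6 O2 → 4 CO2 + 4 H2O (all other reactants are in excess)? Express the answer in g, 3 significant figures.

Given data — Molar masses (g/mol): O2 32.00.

n(H2O) = 59.30 mol
n(O2) = (6/4) × 59.30 = 88.95 mol
mass = 88.95 × 32.00 = 2846 g

2850 g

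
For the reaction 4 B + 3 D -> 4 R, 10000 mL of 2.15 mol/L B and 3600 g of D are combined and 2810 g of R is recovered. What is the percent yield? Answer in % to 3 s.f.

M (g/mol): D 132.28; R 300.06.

43.6 %

n(B) = 2.15 × 10000/1000 = 21.50 mol
n(D) = 3600 / 132.28 = 27.21 mol
n/ν for B = 21.50/4 = 5.375
n/ν for D = 27.21/3 = 9.070
Smallest n/ν is B → limiting reagent.
theoretical n(R) = (4/4) × 21.50 = 21.50 mol → 6451 g
% yield = 2810 / 6451 × 100 = 43.56 %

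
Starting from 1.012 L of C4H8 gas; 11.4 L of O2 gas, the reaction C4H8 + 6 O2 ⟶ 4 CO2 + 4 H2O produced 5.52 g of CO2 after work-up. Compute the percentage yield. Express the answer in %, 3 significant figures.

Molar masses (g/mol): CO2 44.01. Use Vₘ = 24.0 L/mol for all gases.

74.4 %

n(C4H8) = 1.012 / 24.0 = 0.04217 mol
n(O2) = 11.40 / 24.0 = 0.4750 mol
n/ν for C4H8 = 0.04217/1 = 0.04217
n/ν for O2 = 0.4750/6 = 0.07917
Smallest n/ν is C4H8 → limiting reagent.
theoretical n(CO2) = (4/1) × 0.04217 = 0.1687 mol → 7.424 g
% yield = 5.52 / 7.424 × 100 = 74.35 %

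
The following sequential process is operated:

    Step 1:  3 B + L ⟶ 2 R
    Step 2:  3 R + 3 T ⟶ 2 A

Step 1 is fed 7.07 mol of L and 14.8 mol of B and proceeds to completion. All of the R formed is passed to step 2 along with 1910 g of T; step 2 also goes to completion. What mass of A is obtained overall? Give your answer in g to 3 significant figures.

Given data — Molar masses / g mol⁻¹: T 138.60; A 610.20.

4010 g

Step 1:
n(L) = 7.070 mol
n(B) = 14.80 mol
n/ν for L = 7.070/1 = 7.070
n/ν for B = 14.80/3 = 4.933
Smallest n/ν is B → limiting reagent.
n(R) produced = (2/3) × 14.80 = 9.867 mol
Step 2:
n(R) available = 9.867 mol
n(T) = 1910 / 138.60 = 13.78 mol
n/ν for R = 9.867/3 = 3.289
n/ν for T = 13.78/3 = 4.593
Smallest n/ν is R → limiting reagent.
n(A) = (2/3) × 9.867 = 6.578 mol
mass = 6.578 × 610.20 = 4014 g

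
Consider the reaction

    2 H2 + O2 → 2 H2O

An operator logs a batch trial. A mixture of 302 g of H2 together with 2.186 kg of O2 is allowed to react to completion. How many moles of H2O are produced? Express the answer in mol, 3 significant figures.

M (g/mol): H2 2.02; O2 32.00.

n(H2) = 302.0 / 2.02 = 149.5 mol
n(O2) = 2.186×1000 / 32.00 = 68.31 mol
n/ν for H2 = 149.5/2 = 74.75
n/ν for O2 = 68.31/1 = 68.31
Smallest n/ν is O2 → limiting reagent.
n(H2O) = (2/1) × 68.31 = 136.6 mol

137 mol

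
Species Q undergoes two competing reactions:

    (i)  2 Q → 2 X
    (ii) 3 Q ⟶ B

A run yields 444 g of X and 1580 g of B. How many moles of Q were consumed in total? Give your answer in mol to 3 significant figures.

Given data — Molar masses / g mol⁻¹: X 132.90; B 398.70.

n(X) = 444 / 132.90 = 3.341 mol
n(B) = 1580 / 398.70 = 3.963 mol
n(Q) via (i) = (2/2)×3.341 = 3.341 mol
n(Q) via (ii) = (3/1)×3.963 = 11.89 mol
total n(Q) = 3.341 + 11.89 = 15.23 mol

15.2 mol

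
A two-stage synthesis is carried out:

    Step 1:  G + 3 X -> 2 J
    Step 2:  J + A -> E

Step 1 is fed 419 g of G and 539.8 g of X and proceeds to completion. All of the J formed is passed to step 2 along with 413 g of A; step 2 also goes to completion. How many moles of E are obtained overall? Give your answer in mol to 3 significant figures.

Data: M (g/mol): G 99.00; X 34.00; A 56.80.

Step 1:
n(G) = 419.0 / 99.00 = 4.232 mol
n(X) = 539.8 / 34.00 = 15.88 mol
n/ν for G = 4.232/1 = 4.232
n/ν for X = 15.88/3 = 5.293
Smallest n/ν is G → limiting reagent.
n(J) produced = (2/1) × 4.232 = 8.464 mol
Step 2:
n(J) available = 8.464 mol
n(A) = 413.0 / 56.80 = 7.271 mol
n/ν for J = 8.464/1 = 8.464
n/ν for A = 7.271/1 = 7.271
Smallest n/ν is A → limiting reagent.
n(E) = (1/1) × 7.271 = 7.271 mol

7.27 mol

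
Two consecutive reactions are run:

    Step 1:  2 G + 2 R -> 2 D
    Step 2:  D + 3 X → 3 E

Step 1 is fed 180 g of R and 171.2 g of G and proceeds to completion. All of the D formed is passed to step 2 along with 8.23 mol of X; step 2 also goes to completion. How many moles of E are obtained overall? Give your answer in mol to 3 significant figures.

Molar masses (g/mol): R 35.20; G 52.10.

Step 1:
n(R) = 180.0 / 35.20 = 5.114 mol
n(G) = 171.2 / 52.10 = 3.286 mol
n/ν → R: 2.557, G: 1.643; G is limiting.
n(D) produced = (2/2) × 3.286 = 3.286 mol
Step 2:
n(D) available = 3.286 mol
n(X) = 8.230 mol
n/ν → D: 3.286, X: 2.743; X is limiting.
n(E) = (3/3) × 8.230 = 8.230 mol

8.23 mol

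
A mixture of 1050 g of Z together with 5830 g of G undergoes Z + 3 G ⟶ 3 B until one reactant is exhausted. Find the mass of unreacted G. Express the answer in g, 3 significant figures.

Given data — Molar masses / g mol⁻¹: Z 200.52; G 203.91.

2630 g

n(Z) = 1050 / 200.52 = 5.236 mol
n(G) = 5830 / 203.91 = 28.59 mol
n/ν → Z: 5.236, G: 9.530; Z is limiting.
G consumed = (3/1) × 5.236 = 15.71 mol
G remaining = 28.59 − 15.71 = 12.88 mol
mass = 12.88 × 203.91 = 2626 g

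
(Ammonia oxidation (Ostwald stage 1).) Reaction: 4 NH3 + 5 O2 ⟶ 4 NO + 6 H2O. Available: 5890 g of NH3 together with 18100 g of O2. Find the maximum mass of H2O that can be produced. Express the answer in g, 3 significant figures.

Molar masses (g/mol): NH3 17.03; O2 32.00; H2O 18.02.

n(NH3) = 5890 / 17.03 = 345.9 mol
n(O2) = 18100 / 32.00 = 565.6 mol
n/ν for NH3 = 345.9/4 = 86.48
n/ν for O2 = 565.6/5 = 113.1
Smallest n/ν is NH3 → limiting reagent.
n(H2O) = (6/4) × 345.9 = 518.9 mol
mass = 518.9 × 18.02 = 9351 g

9350 g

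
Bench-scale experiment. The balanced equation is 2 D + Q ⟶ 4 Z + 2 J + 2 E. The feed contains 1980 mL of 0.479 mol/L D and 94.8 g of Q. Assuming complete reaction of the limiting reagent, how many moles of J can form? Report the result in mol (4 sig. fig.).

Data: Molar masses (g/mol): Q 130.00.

0.9484 mol

n(D) = 0.479 × 1980/1000 = 0.9484 mol
n(Q) = 94.80 / 130.00 = 0.7292 mol
n/ν → D: 0.4742, Q: 0.7292; D is limiting.
n(J) = (2/2) × 0.9484 = 0.9484 mol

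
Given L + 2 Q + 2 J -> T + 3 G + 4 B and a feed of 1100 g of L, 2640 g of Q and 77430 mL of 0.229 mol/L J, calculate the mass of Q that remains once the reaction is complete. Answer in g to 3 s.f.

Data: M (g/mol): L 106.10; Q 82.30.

1180 g

n(L) = 1100 / 106.10 = 10.37 mol
n(Q) = 2640 / 82.30 = 32.08 mol
n(J) = 0.229 × 77430/1000 = 17.73 mol
n/ν for L = 10.37/1 = 10.37
n/ν for Q = 32.08/2 = 16.04
n/ν for J = 17.73/2 = 8.865
Smallest n/ν is J → limiting reagent.
Q consumed = (2/2) × 17.73 = 17.73 mol
Q remaining = 32.08 − 17.73 = 14.35 mol
mass = 14.35 × 82.30 = 1181 g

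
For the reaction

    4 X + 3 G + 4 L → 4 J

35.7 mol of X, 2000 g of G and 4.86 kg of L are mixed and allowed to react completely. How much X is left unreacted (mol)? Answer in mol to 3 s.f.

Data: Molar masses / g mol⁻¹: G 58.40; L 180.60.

n(X) = 35.70 mol
n(G) = 2000 / 58.40 = 34.25 mol
n(L) = 4.860×1000 / 180.60 = 26.91 mol
n/ν for X = 35.70/4 = 8.925
n/ν for G = 34.25/3 = 11.42
n/ν for L = 26.91/4 = 6.728
Smallest n/ν is L → limiting reagent.
X consumed = (4/4) × 26.91 = 26.91 mol
X remaining = 35.70 − 26.91 = 8.790 mol

8.79 mol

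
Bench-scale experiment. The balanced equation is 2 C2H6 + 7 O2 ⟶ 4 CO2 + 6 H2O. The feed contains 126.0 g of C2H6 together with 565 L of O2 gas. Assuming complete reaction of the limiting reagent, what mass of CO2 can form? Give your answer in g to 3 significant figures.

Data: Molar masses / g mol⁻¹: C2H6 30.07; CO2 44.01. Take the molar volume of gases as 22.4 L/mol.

n(C2H6) = 126.0 / 30.07 = 4.190 mol
n(O2) = 565.0 / 22.4 = 25.22 mol
n/ν for C2H6 = 4.190/2 = 2.095
n/ν for O2 = 25.22/7 = 3.603
Smallest n/ν is C2H6 → limiting reagent.
n(CO2) = (4/2) × 4.190 = 8.380 mol
mass = 8.380 × 44.01 = 368.8 g

369 g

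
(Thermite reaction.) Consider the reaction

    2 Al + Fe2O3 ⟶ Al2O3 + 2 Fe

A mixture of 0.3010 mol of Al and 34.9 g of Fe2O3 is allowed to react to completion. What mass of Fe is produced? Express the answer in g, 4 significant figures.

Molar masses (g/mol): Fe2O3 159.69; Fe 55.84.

n(Al) = 0.3010 mol
n(Fe2O3) = 34.90 / 159.69 = 0.2185 mol
n/ν for Al = 0.3010/2 = 0.1505
n/ν for Fe2O3 = 0.2185/1 = 0.2185
Smallest n/ν is Al → limiting reagent.
n(Fe) = (2/2) × 0.3010 = 0.3010 mol
mass = 0.3010 × 55.84 = 16.81 g

16.81 g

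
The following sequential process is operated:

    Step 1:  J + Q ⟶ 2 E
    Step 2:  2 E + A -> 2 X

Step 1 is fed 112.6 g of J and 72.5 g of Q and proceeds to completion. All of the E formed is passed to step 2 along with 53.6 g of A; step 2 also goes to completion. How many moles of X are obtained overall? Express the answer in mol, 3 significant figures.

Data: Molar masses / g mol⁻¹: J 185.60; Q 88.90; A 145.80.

Step 1:
n(J) = 112.6 / 185.60 = 0.6067 mol
n(Q) = 72.50 / 88.90 = 0.8155 mol
n/ν for J = 0.6067/1 = 0.6067
n/ν for Q = 0.8155/1 = 0.8155
Smallest n/ν is J → limiting reagent.
n(E) produced = (2/1) × 0.6067 = 1.213 mol
Step 2:
n(E) available = 1.213 mol
n(A) = 53.60 / 145.80 = 0.3676 mol
n/ν for E = 1.213/2 = 0.6065
n/ν for A = 0.3676/1 = 0.3676
Smallest n/ν is A → limiting reagent.
n(X) = (2/1) × 0.3676 = 0.7352 mol

0.735 mol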